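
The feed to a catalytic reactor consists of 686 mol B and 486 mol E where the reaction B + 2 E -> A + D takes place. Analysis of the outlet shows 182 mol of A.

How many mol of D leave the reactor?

182 mol

For A: n = n₀ + 1ξ → 182 = 0 + 1ξ, giving ξ = 182 mol.
Outlet amounts (n = n₀ + ν ξ):
  B: 686 − 1(182) = 504
  E: 486 − 2(182) = 122
  A: 0 + 1(182) = 182
  D: 0 + 1(182) = 182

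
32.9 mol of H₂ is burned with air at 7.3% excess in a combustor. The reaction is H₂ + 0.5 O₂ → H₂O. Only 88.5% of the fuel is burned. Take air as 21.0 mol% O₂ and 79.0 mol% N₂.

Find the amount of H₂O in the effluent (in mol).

Stoichiometric O₂ = 0.5 × 32.9 = 16.45 mol; O₂ fed = 16.45 × 1.073 = 17.65 mol.
N₂ fed = 17.65 × 79/21 = 66.4 mol.
Fuel reacted = 0.885 × 32.9 → ξ = 29.12 mol.
Outlet (n = n₀ + ν ξ):
  H₂: 32.9 − 1(29.12) = 3.784
  O₂: 17.65 − 0.5(29.12) = 3.093
  N₂: 66.4 (inert)
  H₂O: 0 + 1(29.12) = 29.12

29.1 mol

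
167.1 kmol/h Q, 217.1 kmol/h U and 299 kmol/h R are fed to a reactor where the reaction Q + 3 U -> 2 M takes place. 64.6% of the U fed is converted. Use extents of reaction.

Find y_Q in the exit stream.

0.204

U reacted = 0.646 × 217.1 = 140.2 kmol/h; ν_U = −3, so ξ = 140.2/3 = 46.75 kmol/h.
Outlet amounts (n = n₀ + ν ξ):
  Q: 167.1 − 1(46.75) = 120.4
  U: 217.1 − 3(46.75) = 76.85
  M: 0 + 2(46.75) = 93.5
  R: 299 (inert)
Total out = 589.7 kmol/h; y_Q = 120.4 / 589.7 = 0.2041.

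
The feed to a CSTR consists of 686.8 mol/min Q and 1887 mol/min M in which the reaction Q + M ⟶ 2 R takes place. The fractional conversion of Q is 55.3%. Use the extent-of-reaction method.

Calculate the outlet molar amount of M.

1510 mol/min

Q reacted = 0.553 × 686.8 = 379.8 mol/min; ν_Q = −1, so ξ = 379.8/1 = 379.8 mol/min.
Outlet amounts (n = n₀ + ν ξ):
  Q: 686.8 − 1(379.8) = 307
  M: 1887 − 1(379.8) = 1507
  R: 0 + 2(379.8) = 759.6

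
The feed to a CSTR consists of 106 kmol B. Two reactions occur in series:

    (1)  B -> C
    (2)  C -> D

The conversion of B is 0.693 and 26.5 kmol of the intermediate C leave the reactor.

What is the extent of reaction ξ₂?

ξ₂ = 47 kmol

Conversion of B: B consumed = 1ξ₁ = 0.693 × 106 → ξ₁ = 73.46 kmol.
C balance: n_C = 0 + 1ξ₁ − 1ξ₂ = 26.5 → ξ₂ = (1·73.46 − 26.5)/1 = 46.96 kmol.
Outlet amounts (n = n₀ + Σ ν·ξ):
  B: 106 − 1(73.46) = 32.54
  C: 0 + 1(73.46) − 1(46.96) = 26.5
  D: 0 + 1(46.96) = 46.96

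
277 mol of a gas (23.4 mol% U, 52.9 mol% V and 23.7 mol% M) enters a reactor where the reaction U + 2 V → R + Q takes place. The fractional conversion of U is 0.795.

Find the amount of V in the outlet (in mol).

U reacted = 0.795 × 64.82 = 51.53 mol; ν_U = −1, so ξ = 51.53/1 = 51.53 mol.
Outlet amounts (n = n₀ + ν ξ):
  U: 64.82 − 1(51.53) = 13.29
  V: 146.5 − 2(51.53) = 43.47
  R: 0 + 1(51.53) = 51.53
  Q: 0 + 1(51.53) = 51.53
  M: 65.65 (inert)

43.5 mol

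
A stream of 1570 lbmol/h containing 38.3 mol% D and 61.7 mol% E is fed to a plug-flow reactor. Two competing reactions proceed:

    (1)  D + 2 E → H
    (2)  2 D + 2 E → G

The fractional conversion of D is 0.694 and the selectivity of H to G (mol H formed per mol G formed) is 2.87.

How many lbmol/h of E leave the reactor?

Conversion of D: D consumed = 0.694 × 601.3 = 417.3 lbmol/h = 1ξ₁ + 2ξ₂.
Selectivity: 1ξ₁ / (1ξ₂) = 2.87 → ξ₁ = 2.87 ξ₂.
Substitute: (1·2.87 + 2) ξ₂ = 417.3 → ξ₂ = 85.69 lbmol/h, ξ₁ = 245.9 lbmol/h.
Outlet amounts (n = n₀ + Σ ν·ξ):
  D: 601.3 − 1(245.9) − 2(85.69) = 184
  E: 968.7 − 2(245.9) − 2(85.69) = 305.5
  H: 0 + 1(245.9) = 245.9
  G: 0 + 1(85.69) = 85.69

305 lbmol/h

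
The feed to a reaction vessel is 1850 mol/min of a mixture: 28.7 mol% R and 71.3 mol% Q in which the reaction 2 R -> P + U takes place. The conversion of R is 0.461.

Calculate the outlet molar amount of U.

R reacted = 0.461 × 531 = 244.8 mol/min; ν_R = −2, so ξ = 244.8/2 = 122.4 mol/min.
Outlet amounts (n = n₀ + ν ξ):
  R: 531 − 2(122.4) = 286.2
  P: 0 + 1(122.4) = 122.4
  U: 0 + 1(122.4) = 122.4
  Q: 1319 (inert)

122 mol/min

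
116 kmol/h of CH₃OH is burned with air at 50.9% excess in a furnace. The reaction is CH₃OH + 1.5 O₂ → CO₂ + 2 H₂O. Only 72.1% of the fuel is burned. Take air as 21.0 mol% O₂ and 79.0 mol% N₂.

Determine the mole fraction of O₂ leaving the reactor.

Stoichiometric O₂ = 1.5 × 116 = 174 kmol/h; O₂ fed = 174 × 1.509 = 262.6 kmol/h.
N₂ fed = 262.6 × 79/21 = 987.7 kmol/h.
Fuel reacted = 0.721 × 116 → ξ = 83.64 kmol/h.
Outlet (n = n₀ + ν ξ):
  CH₃OH: 116 − 1(83.64) = 32.36
  O₂: 262.6 − 1.5(83.64) = 137.1
  N₂: 987.7 (inert)
  CO₂: 0 + 1(83.64) = 83.64
  H₂O: 0 + 2(83.64) = 167.3
Total out = 1408 kmol/h; y_O₂ = 137.1 / 1408 = 0.09737.

0.0974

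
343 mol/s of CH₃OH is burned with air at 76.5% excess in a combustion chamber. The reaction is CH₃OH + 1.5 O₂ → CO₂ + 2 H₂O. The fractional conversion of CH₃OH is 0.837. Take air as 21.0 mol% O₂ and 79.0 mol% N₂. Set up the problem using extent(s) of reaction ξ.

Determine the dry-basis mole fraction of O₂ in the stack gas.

Stoichiometric O₂ = 1.5 × 343 = 514.5 mol/s; O₂ fed = 514.5 × 1.765 = 908.1 mol/s.
N₂ fed = 908.1 × 79/21 = 3416 mol/s.
Fuel reacted = 0.837 × 343 → ξ = 287.1 mol/s.
Outlet (n = n₀ + ν ξ):
  CH₃OH: 343 − 1(287.1) = 55.91
  O₂: 908.1 − 1.5(287.1) = 477.5
  N₂: 3416 (inert)
  CO₂: 0 + 1(287.1) = 287.1
  H₂O: 0 + 2(287.1) = 574.2
Dry total = 4237 mol/s; y_O₂ (dry) = 477.5 / 4237 = 0.1127.

0.113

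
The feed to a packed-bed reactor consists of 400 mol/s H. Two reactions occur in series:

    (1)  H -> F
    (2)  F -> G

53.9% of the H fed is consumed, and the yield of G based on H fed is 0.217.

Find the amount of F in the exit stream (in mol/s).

129 mol/s

Conversion of H: H consumed = 1ξ₁ = 0.539 × 400 → ξ₁ = 215.6 mol/s.
Yield of G: 1ξ₂ / 400 = 0.217 → ξ₂ = 86.8 mol/s.
Outlet amounts (n = n₀ + Σ ν·ξ):
  H: 400 − 1(215.6) = 184.4
  F: 0 + 1(215.6) − 1(86.8) = 128.8
  G: 0 + 1(86.8) = 86.8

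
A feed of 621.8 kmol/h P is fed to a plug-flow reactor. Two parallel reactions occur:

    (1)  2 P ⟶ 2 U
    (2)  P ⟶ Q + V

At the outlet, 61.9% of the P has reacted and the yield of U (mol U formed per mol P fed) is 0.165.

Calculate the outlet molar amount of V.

Yield of U: 2ξ₁ / 621.8 = 0.165 → ξ₁ = 51.3 kmol/h.
Conversion of P: 2ξ₁ + 1ξ₂ = 0.619 × 621.8 = 384.9 → ξ₂ = 282.3 kmol/h.
Outlet amounts (n = n₀ + Σ ν·ξ):
  P: 621.8 − 2(51.3) − 1(282.3) = 236.9
  U: 0 + 2(51.3) = 102.6
  Q: 0 + 1(282.3) = 282.3
  V: 0 + 1(282.3) = 282.3

282 kmol/h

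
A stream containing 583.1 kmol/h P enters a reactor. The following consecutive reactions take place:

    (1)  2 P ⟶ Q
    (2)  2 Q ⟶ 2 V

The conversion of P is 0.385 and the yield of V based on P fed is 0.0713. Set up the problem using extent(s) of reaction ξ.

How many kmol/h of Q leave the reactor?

Conversion of P: P consumed = 2ξ₁ = 0.385 × 583.1 → ξ₁ = 112.2 kmol/h.
Yield of V: 2ξ₂ / 583.1 = 0.0713 → ξ₂ = 20.79 kmol/h.
Outlet amounts (n = n₀ + Σ ν·ξ):
  P: 583.1 − 2(112.2) = 358.6
  Q: 0 + 1(112.2) − 2(20.79) = 70.67
  V: 0 + 2(20.79) = 41.58

70.7 kmol/h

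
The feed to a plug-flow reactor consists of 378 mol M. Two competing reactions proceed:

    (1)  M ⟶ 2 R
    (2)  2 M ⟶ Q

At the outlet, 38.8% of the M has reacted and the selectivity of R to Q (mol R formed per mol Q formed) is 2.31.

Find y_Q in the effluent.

0.121

Conversion of M: M consumed = 0.388 × 378 = 146.7 mol = 1ξ₁ + 2ξ₂.
Selectivity: 2ξ₁ / (1ξ₂) = 2.31 → ξ₁ = 1.155 ξ₂.
Substitute: (1·1.155 + 2) ξ₂ = 146.7 → ξ₂ = 46.49 mol, ξ₁ = 53.69 mol.
Outlet amounts (n = n₀ + Σ ν·ξ):
  M: 378 − 1(53.69) − 2(46.49) = 231.3
  R: 0 + 2(53.69) = 107.4
  Q: 0 + 1(46.49) = 46.49
Total out = 385.2 mol; y_Q = 46.49 / 385.2 = 0.1207.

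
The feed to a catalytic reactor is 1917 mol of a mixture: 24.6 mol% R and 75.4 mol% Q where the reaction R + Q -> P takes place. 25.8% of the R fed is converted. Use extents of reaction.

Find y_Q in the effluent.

0.737

R reacted = 0.258 × 471.6 = 121.7 mol; ν_R = −1, so ξ = 121.7/1 = 121.7 mol.
Outlet amounts (n = n₀ + ν ξ):
  R: 471.6 − 1(121.7) = 349.9
  Q: 1445 − 1(121.7) = 1324
  P: 0 + 1(121.7) = 121.7
Total out = 1795 mol; y_Q = 1324 / 1795 = 0.7373.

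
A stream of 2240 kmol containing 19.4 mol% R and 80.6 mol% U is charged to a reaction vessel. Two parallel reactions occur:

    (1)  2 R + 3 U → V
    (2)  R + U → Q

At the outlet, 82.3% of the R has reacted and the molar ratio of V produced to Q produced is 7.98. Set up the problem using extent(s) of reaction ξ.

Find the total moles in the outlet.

Conversion of R: R consumed = 0.823 × 434.6 = 357.6 kmol = 2ξ₁ + 1ξ₂.
Selectivity: 1ξ₁ / (1ξ₂) = 7.98 → ξ₁ = 7.98 ξ₂.
Substitute: (2·7.98 + 1) ξ₂ = 357.6 → ξ₂ = 21.09 kmol, ξ₁ = 168.3 kmol.
Outlet amounts (n = n₀ + Σ ν·ξ):
  R: 434.6 − 2(168.3) − 1(21.09) = 76.92
  U: 1805 − 3(168.3) − 1(21.09) = 1280
  V: 0 + 1(168.3) = 168.3
  Q: 0 + 1(21.09) = 21.09
Total out = 76.92 + 1280 + 168.3 + 21.09 = 1546 kmol.

1550 kmol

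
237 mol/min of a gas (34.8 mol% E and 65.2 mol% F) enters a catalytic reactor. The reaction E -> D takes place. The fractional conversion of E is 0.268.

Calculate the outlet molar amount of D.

E reacted = 0.268 × 82.48 = 22.1 mol/min; ν_E = −1, so ξ = 22.1/1 = 22.1 mol/min.
Outlet amounts (n = n₀ + ν ξ):
  E: 82.48 − 1(22.1) = 60.37
  D: 0 + 1(22.1) = 22.1
  F: 154.5 (inert)

22.1 mol/min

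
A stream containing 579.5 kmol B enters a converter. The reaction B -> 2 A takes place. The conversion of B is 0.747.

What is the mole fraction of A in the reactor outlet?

B reacted = 0.747 × 579.5 = 432.9 kmol; ν_B = −1, so ξ = 432.9/1 = 432.9 kmol.
Outlet amounts (n = n₀ + ν ξ):
  B: 579.5 − 1(432.9) = 146.6
  A: 0 + 2(432.9) = 865.8
Total out = 1012 kmol; y_A = 865.8 / 1012 = 0.8552.

0.855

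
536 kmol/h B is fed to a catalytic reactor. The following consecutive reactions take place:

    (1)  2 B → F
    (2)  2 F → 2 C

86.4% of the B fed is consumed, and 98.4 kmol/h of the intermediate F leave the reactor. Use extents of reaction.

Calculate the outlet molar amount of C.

133 kmol/h

Conversion of B: B consumed = 2ξ₁ = 0.864 × 536 → ξ₁ = 231.6 kmol/h.
F balance: n_F = 0 + 1ξ₁ − 2ξ₂ = 98.4 → ξ₂ = (1·231.6 − 98.4)/2 = 66.58 kmol/h.
Outlet amounts (n = n₀ + Σ ν·ξ):
  B: 536 − 2(231.6) = 72.9
  F: 0 + 1(231.6) − 2(66.58) = 98.4
  C: 0 + 2(66.58) = 133.2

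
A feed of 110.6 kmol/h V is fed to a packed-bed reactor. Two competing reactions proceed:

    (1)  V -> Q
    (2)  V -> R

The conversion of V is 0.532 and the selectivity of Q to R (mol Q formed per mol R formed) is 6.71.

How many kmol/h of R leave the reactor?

Conversion of V: V consumed = 0.532 × 110.6 = 58.84 kmol/h = 1ξ₁ + 1ξ₂.
Selectivity: 1ξ₁ / (1ξ₂) = 6.71 → ξ₁ = 6.71 ξ₂.
Substitute: (1·6.71 + 1) ξ₂ = 58.84 → ξ₂ = 7.632 kmol/h, ξ₁ = 51.21 kmol/h.
Outlet amounts (n = n₀ + Σ ν·ξ):
  V: 110.6 − 1(51.21) − 1(7.632) = 51.76
  Q: 0 + 1(51.21) = 51.21
  R: 0 + 1(7.632) = 7.632

7.63 kmol/h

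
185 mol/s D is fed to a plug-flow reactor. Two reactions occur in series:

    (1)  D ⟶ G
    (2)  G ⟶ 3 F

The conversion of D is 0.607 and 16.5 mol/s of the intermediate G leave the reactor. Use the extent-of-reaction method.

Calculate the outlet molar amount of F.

287 mol/s

Conversion of D: D consumed = 1ξ₁ = 0.607 × 185 → ξ₁ = 112.3 mol/s.
G balance: n_G = 0 + 1ξ₁ − 1ξ₂ = 16.5 → ξ₂ = (1·112.3 − 16.5)/1 = 95.8 mol/s.
Outlet amounts (n = n₀ + Σ ν·ξ):
  D: 185 − 1(112.3) = 72.7
  G: 0 + 1(112.3) − 1(95.8) = 16.5
  F: 0 + 3(95.8) = 287.4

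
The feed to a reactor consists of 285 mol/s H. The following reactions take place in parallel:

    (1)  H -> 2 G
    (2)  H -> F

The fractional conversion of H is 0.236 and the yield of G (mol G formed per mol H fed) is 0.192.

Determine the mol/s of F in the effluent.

Yield of G: 2ξ₁ / 285 = 0.192 → ξ₁ = 27.36 mol/s.
Conversion of H: 1ξ₁ + 1ξ₂ = 0.236 × 285 = 67.26 → ξ₂ = 39.9 mol/s.
Outlet amounts (n = n₀ + Σ ν·ξ):
  H: 285 − 1(27.36) − 1(39.9) = 217.7
  G: 0 + 2(27.36) = 54.72
  F: 0 + 1(39.9) = 39.9

39.9 mol/s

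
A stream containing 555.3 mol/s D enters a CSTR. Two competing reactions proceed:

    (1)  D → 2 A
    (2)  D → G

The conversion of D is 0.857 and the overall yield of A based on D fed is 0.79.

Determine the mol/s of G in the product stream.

Yield of A: 2ξ₁ / 555.3 = 0.79 → ξ₁ = 219.3 mol/s.
Conversion of D: 1ξ₁ + 1ξ₂ = 0.857 × 555.3 = 475.9 → ξ₂ = 256.5 mol/s.
Outlet amounts (n = n₀ + Σ ν·ξ):
  D: 555.3 − 1(219.3) − 1(256.5) = 79.41
  A: 0 + 2(219.3) = 438.7
  G: 0 + 1(256.5) = 256.5

257 mol/s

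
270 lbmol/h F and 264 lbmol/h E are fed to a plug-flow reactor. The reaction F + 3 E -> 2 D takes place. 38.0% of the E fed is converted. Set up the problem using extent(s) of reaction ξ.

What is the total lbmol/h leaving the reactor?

E reacted = 0.38 × 264 = 100.3 lbmol/h; ν_E = −3, so ξ = 100.3/3 = 33.44 lbmol/h.
Outlet amounts (n = n₀ + ν ξ):
  F: 270 − 1(33.44) = 236.6
  E: 264 − 3(33.44) = 163.7
  D: 0 + 2(33.44) = 66.88
Total out = 236.6 + 163.7 + 66.88 = 467.1 lbmol/h.

467 lbmol/h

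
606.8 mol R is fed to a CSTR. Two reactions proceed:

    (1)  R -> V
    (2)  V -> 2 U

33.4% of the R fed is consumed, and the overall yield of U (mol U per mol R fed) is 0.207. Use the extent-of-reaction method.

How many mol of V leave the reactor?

140 mol

Conversion of R: R consumed = 1ξ₁ = 0.334 × 606.8 → ξ₁ = 202.7 mol.
Yield of U: 2ξ₂ / 606.8 = 0.207 → ξ₂ = 62.8 mol.
Outlet amounts (n = n₀ + Σ ν·ξ):
  R: 606.8 − 1(202.7) = 404.1
  V: 0 + 1(202.7) − 1(62.8) = 139.9
  U: 0 + 2(62.8) = 125.6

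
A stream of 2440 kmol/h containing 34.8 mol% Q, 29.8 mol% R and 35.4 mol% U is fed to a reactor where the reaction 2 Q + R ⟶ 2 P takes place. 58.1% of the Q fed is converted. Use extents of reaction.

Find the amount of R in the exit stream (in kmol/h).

480 kmol/h

Q reacted = 0.581 × 849.1 = 493.3 kmol/h; ν_Q = −2, so ξ = 493.3/2 = 246.7 kmol/h.
Outlet amounts (n = n₀ + ν ξ):
  Q: 849.1 − 2(246.7) = 355.8
  R: 727.1 − 1(246.7) = 480.5
  P: 0 + 2(246.7) = 493.3
  U: 863.8 (inert)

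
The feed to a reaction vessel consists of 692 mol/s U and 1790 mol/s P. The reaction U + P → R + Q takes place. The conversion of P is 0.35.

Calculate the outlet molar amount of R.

P reacted = 0.35 × 1790 = 626.5 mol/s; ν_P = −1, so ξ = 626.5/1 = 626.5 mol/s.
Outlet amounts (n = n₀ + ν ξ):
  U: 692 − 1(626.5) = 65.5
  P: 1790 − 1(626.5) = 1164
  R: 0 + 1(626.5) = 626.5
  Q: 0 + 1(626.5) = 626.5

626 mol/s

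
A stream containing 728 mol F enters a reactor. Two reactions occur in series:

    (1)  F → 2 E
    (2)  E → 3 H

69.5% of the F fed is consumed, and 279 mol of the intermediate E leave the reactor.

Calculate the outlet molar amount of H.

2200 mol

Conversion of F: F consumed = 1ξ₁ = 0.695 × 728 → ξ₁ = 506 mol.
E balance: n_E = 0 + 2ξ₁ − 1ξ₂ = 279 → ξ₂ = (2·506 − 279)/1 = 732.9 mol.
Outlet amounts (n = n₀ + Σ ν·ξ):
  F: 728 − 1(506) = 222
  E: 0 + 2(506) − 1(732.9) = 279
  H: 0 + 3(732.9) = 2199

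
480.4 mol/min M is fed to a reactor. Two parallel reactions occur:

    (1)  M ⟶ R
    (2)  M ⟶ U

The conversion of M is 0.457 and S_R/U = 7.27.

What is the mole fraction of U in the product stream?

Conversion of M: M consumed = 0.457 × 480.4 = 219.5 mol/min = 1ξ₁ + 1ξ₂.
Selectivity: 1ξ₁ / (1ξ₂) = 7.27 → ξ₁ = 7.27 ξ₂.
Substitute: (1·7.27 + 1) ξ₂ = 219.5 → ξ₂ = 26.55 mol/min, ξ₁ = 193 mol/min.
Outlet amounts (n = n₀ + Σ ν·ξ):
  M: 480.4 − 1(193) − 1(26.55) = 260.9
  R: 0 + 1(193) = 193
  U: 0 + 1(26.55) = 26.55
Total out = 480.4 mol/min; y_U = 26.55 / 480.4 = 0.05526.

0.0553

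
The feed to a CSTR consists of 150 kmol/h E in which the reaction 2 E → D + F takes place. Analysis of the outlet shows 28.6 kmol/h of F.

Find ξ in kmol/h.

For F: n = n₀ + 1ξ → 28.6 = 0 + 1ξ, giving ξ = 28.6 kmol/h.
Outlet amounts (n = n₀ + ν ξ):
  E: 150 − 2(28.6) = 92.8
  D: 0 + 1(28.6) = 28.6
  F: 0 + 1(28.6) = 28.6

ξ = 28.6 kmol/h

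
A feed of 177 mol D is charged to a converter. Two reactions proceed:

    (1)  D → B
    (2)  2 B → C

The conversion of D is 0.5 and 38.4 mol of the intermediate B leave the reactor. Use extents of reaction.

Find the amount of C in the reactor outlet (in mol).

Conversion of D: D consumed = 1ξ₁ = 0.5 × 177 → ξ₁ = 88.5 mol.
B balance: n_B = 0 + 1ξ₁ − 2ξ₂ = 38.4 → ξ₂ = (1·88.5 − 38.4)/2 = 25.05 mol.
Outlet amounts (n = n₀ + Σ ν·ξ):
  D: 177 − 1(88.5) = 88.5
  B: 0 + 1(88.5) − 2(25.05) = 38.4
  C: 0 + 1(25.05) = 25.05

25.1 mol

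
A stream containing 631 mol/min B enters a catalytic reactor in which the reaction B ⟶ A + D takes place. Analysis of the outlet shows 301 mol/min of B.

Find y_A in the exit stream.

0.343

For B: n = n₀ − 1ξ → 301 = 631 − 1ξ, giving ξ = 330 mol/min.
Outlet amounts (n = n₀ + ν ξ):
  B: 631 − 1(330) = 301
  A: 0 + 1(330) = 330
  D: 0 + 1(330) = 330
Total out = 961 mol/min; y_A = 330 / 961 = 0.3434.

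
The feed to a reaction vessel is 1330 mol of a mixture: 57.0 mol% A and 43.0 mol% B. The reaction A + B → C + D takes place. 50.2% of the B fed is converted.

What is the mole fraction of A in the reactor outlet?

0.354

B reacted = 0.502 × 571.9 = 287.1 mol; ν_B = −1, so ξ = 287.1/1 = 287.1 mol.
Outlet amounts (n = n₀ + ν ξ):
  A: 758.1 − 1(287.1) = 471
  B: 571.9 − 1(287.1) = 284.8
  C: 0 + 1(287.1) = 287.1
  D: 0 + 1(287.1) = 287.1
Total out = 1330 mol; y_A = 471 / 1330 = 0.3541.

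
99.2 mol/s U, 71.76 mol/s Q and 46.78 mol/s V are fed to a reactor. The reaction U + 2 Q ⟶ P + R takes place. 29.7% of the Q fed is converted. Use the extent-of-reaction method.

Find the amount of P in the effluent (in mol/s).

Q reacted = 0.297 × 71.76 = 21.31 mol/s; ν_Q = −2, so ξ = 21.31/2 = 10.66 mol/s.
Outlet amounts (n = n₀ + ν ξ):
  U: 99.2 − 1(10.66) = 88.54
  Q: 71.76 − 2(10.66) = 50.45
  P: 0 + 1(10.66) = 10.66
  R: 0 + 1(10.66) = 10.66
  V: 46.78 (inert)

10.7 mol/s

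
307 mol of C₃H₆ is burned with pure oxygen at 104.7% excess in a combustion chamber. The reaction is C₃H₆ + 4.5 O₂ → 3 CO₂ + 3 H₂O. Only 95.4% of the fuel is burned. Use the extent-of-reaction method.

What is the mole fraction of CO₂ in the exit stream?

Stoichiometric O₂ = 4.5 × 307 = 1382 mol; O₂ fed = 1382 × 2.047 = 2828 mol.
Fuel reacted = 0.954 × 307 → ξ = 292.9 mol.
Outlet (n = n₀ + ν ξ):
  C₃H₆: 307 − 1(292.9) = 14.12
  O₂: 2828 − 4.5(292.9) = 1510
  CO₂: 0 + 3(292.9) = 878.6
  H₂O: 0 + 3(292.9) = 878.6
Total out = 3281 mol; y_CO₂ = 878.6 / 3281 = 0.2678.

0.268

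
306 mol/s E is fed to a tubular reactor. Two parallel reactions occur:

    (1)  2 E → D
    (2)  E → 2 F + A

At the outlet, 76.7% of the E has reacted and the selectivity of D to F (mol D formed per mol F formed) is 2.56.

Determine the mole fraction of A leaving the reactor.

0.0867

Conversion of E: E consumed = 0.767 × 306 = 234.7 mol/s = 2ξ₁ + 1ξ₂.
Selectivity: 1ξ₁ / (2ξ₂) = 2.56 → ξ₁ = 5.12 ξ₂.
Substitute: (2·5.12 + 1) ξ₂ = 234.7 → ξ₂ = 20.88 mol/s, ξ₁ = 106.9 mol/s.
Outlet amounts (n = n₀ + Σ ν·ξ):
  E: 306 − 2(106.9) − 1(20.88) = 71.3
  D: 0 + 1(106.9) = 106.9
  F: 0 + 2(20.88) = 41.76
  A: 0 + 1(20.88) = 20.88
Total out = 240.9 mol/s; y_A = 20.88 / 240.9 = 0.0867.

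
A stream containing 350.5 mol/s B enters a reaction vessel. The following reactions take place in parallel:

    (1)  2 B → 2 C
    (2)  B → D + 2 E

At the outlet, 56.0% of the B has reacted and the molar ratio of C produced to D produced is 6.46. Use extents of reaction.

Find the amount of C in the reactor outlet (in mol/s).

170 mol/s

Conversion of B: B consumed = 0.56 × 350.5 = 196.3 mol/s = 2ξ₁ + 1ξ₂.
Selectivity: 2ξ₁ / (1ξ₂) = 6.46 → ξ₁ = 3.23 ξ₂.
Substitute: (2·3.23 + 1) ξ₂ = 196.3 → ξ₂ = 26.31 mol/s, ξ₁ = 84.98 mol/s.
Outlet amounts (n = n₀ + Σ ν·ξ):
  B: 350.5 − 2(84.98) − 1(26.31) = 154.2
  C: 0 + 2(84.98) = 170
  D: 0 + 1(26.31) = 26.31
  E: 0 + 2(26.31) = 52.62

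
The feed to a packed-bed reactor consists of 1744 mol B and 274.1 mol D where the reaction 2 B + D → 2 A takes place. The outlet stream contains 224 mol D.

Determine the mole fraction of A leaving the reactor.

For D: n = n₀ − 1ξ → 224 = 274.1 − 1ξ, giving ξ = 50.1 mol.
Outlet amounts (n = n₀ + ν ξ):
  B: 1744 − 2(50.1) = 1644
  D: 274.1 − 1(50.1) = 224
  A: 0 + 2(50.1) = 100.2
Total out = 1968 mol; y_A = 100.2 / 1968 = 0.05091.

0.0509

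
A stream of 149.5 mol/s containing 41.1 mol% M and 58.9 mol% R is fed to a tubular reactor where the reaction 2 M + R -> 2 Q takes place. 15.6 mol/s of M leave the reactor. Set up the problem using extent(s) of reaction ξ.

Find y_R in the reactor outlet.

0.515

For M: n = n₀ − 2ξ → 15.6 = 61.44 − 2ξ, giving ξ = 22.92 mol/s.
Outlet amounts (n = n₀ + ν ξ):
  M: 61.44 − 2(22.92) = 15.6
  R: 88.06 − 1(22.92) = 65.13
  Q: 0 + 2(22.92) = 45.84
Total out = 126.6 mol/s; y_R = 65.13 / 126.6 = 0.5146.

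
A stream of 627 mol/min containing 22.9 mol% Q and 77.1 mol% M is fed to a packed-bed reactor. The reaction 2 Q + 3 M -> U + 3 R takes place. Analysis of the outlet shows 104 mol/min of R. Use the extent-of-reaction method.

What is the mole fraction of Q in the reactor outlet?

0.125

For R: n = n₀ + 3ξ → 104 = 0 + 3ξ, giving ξ = 34.67 mol/min.
Outlet amounts (n = n₀ + ν ξ):
  Q: 143.6 − 2(34.67) = 74.25
  M: 483.4 − 3(34.67) = 379.4
  U: 0 + 1(34.67) = 34.67
  R: 0 + 3(34.67) = 104
Total out = 592.3 mol/min; y_Q = 74.25 / 592.3 = 0.1254.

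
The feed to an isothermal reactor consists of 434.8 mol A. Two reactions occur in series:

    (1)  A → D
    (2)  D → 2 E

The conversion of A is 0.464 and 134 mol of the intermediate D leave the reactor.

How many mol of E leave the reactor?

135 mol

Conversion of A: A consumed = 1ξ₁ = 0.464 × 434.8 → ξ₁ = 201.7 mol.
D balance: n_D = 0 + 1ξ₁ − 1ξ₂ = 134 → ξ₂ = (1·201.7 − 134)/1 = 67.75 mol.
Outlet amounts (n = n₀ + Σ ν·ξ):
  A: 434.8 − 1(201.7) = 233.1
  D: 0 + 1(201.7) − 1(67.75) = 134
  E: 0 + 2(67.75) = 135.5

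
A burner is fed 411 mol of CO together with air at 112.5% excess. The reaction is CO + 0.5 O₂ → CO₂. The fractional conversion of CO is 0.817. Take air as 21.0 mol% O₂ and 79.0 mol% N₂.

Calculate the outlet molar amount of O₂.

269 mol

Stoichiometric O₂ = 0.5 × 411 = 205.5 mol; O₂ fed = 205.5 × 2.125 = 436.7 mol.
N₂ fed = 436.7 × 79/21 = 1643 mol.
Fuel reacted = 0.817 × 411 → ξ = 335.8 mol.
Outlet (n = n₀ + ν ξ):
  CO: 411 − 1(335.8) = 75.21
  O₂: 436.7 − 0.5(335.8) = 268.8
  N₂: 1643 (inert)
  CO₂: 0 + 1(335.8) = 335.8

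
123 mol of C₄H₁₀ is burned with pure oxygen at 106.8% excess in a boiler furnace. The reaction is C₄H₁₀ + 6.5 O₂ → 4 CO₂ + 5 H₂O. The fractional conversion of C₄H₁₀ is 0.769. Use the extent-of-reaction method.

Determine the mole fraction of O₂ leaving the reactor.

0.541

Stoichiometric O₂ = 6.5 × 123 = 799.5 mol; O₂ fed = 799.5 × 2.068 = 1653 mol.
Fuel reacted = 0.769 × 123 → ξ = 94.59 mol.
Outlet (n = n₀ + ν ξ):
  C₄H₁₀: 123 − 1(94.59) = 28.41
  O₂: 1653 − 6.5(94.59) = 1039
  CO₂: 0 + 4(94.59) = 378.3
  H₂O: 0 + 5(94.59) = 472.9
Total out = 1918 mol; y_O₂ = 1039 / 1918 = 0.5414.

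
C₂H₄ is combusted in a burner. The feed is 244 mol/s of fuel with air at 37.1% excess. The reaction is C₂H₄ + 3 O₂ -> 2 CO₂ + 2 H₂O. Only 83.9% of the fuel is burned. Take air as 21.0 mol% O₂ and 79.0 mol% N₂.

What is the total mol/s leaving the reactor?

Stoichiometric O₂ = 3 × 244 = 732 mol/s; O₂ fed = 732 × 1.371 = 1004 mol/s.
N₂ fed = 1004 × 79/21 = 3775 mol/s.
Fuel reacted = 0.839 × 244 → ξ = 204.7 mol/s.
Outlet (n = n₀ + ν ξ):
  C₂H₄: 244 − 1(204.7) = 39.28
  O₂: 1004 − 3(204.7) = 389.4
  N₂: 3775 (inert)
  CO₂: 0 + 2(204.7) = 409.4
  H₂O: 0 + 2(204.7) = 409.4
Total out = 39.28 + 389.4 + 3775 + 409.4 + 409.4 = 5023 mol/s.

5020 mol/s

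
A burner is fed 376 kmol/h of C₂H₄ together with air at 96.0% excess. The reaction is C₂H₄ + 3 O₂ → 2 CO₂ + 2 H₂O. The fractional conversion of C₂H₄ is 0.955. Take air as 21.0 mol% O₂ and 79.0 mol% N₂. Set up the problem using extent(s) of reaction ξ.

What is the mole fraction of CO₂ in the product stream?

0.0659

Stoichiometric O₂ = 3 × 376 = 1128 kmol/h; O₂ fed = 1128 × 1.960 = 2211 kmol/h.
N₂ fed = 2211 × 79/21 = 8317 kmol/h.
Fuel reacted = 0.955 × 376 → ξ = 359.1 kmol/h.
Outlet (n = n₀ + ν ξ):
  C₂H₄: 376 − 1(359.1) = 16.92
  O₂: 2211 − 3(359.1) = 1134
  N₂: 8317 (inert)
  CO₂: 0 + 2(359.1) = 718.2
  H₂O: 0 + 2(359.1) = 718.2
Total out = 10900 kmol/h; y_CO₂ = 718.2 / 10900 = 0.06586.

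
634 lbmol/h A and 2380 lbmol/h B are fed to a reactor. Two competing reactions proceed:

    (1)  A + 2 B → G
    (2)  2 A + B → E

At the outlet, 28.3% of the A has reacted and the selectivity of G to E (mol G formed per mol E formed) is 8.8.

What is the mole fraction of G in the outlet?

0.0544

Conversion of A: A consumed = 0.283 × 634 = 179.4 lbmol/h = 1ξ₁ + 2ξ₂.
Selectivity: 1ξ₁ / (1ξ₂) = 8.8 → ξ₁ = 8.8 ξ₂.
Substitute: (1·8.8 + 2) ξ₂ = 179.4 → ξ₂ = 16.61 lbmol/h, ξ₁ = 146.2 lbmol/h.
Outlet amounts (n = n₀ + Σ ν·ξ):
  A: 634 − 1(146.2) − 2(16.61) = 454.6
  B: 2380 − 2(146.2) − 1(16.61) = 2071
  G: 0 + 1(146.2) = 146.2
  E: 0 + 1(16.61) = 16.61
Total out = 2688 lbmol/h; y_G = 146.2 / 2688 = 0.05438.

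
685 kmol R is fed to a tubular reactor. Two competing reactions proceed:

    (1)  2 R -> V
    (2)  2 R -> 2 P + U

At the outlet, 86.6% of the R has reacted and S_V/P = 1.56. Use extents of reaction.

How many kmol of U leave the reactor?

72 kmol

Conversion of R: R consumed = 0.866 × 685 = 593.2 kmol = 2ξ₁ + 2ξ₂.
Selectivity: 1ξ₁ / (2ξ₂) = 1.56 → ξ₁ = 3.12 ξ₂.
Substitute: (2·3.12 + 2) ξ₂ = 593.2 → ξ₂ = 71.99 kmol, ξ₁ = 224.6 kmol.
Outlet amounts (n = n₀ + Σ ν·ξ):
  R: 685 − 2(224.6) − 2(71.99) = 91.79
  V: 0 + 1(224.6) = 224.6
  P: 0 + 2(71.99) = 144
  U: 0 + 1(71.99) = 71.99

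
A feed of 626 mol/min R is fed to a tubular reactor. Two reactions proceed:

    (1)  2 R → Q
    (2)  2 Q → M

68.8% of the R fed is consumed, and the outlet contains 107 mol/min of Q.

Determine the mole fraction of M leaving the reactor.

0.152

Conversion of R: R consumed = 2ξ₁ = 0.688 × 626 → ξ₁ = 215.3 mol/min.
Q balance: n_Q = 0 + 1ξ₁ − 2ξ₂ = 107 → ξ₂ = (1·215.3 − 107)/2 = 54.17 mol/min.
Outlet amounts (n = n₀ + Σ ν·ξ):
  R: 626 − 2(215.3) = 195.3
  Q: 0 + 1(215.3) − 2(54.17) = 107
  M: 0 + 1(54.17) = 54.17
Total out = 356.5 mol/min; y_M = 54.17 / 356.5 = 0.152.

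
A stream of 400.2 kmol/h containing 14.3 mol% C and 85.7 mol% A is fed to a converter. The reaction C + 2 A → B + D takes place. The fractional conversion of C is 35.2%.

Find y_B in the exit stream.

C reacted = 0.352 × 57.23 = 20.14 kmol/h; ν_C = −1, so ξ = 20.14/1 = 20.14 kmol/h.
Outlet amounts (n = n₀ + ν ξ):
  C: 57.23 − 1(20.14) = 37.08
  A: 343 − 2(20.14) = 302.7
  B: 0 + 1(20.14) = 20.14
  D: 0 + 1(20.14) = 20.14
Total out = 380.1 kmol/h; y_B = 20.14 / 380.1 = 0.053.

0.053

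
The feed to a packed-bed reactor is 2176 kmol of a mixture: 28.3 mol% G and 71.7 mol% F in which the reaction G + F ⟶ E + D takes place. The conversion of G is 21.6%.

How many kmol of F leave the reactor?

1430 kmol

G reacted = 0.216 × 615.8 = 133 kmol; ν_G = −1, so ξ = 133/1 = 133 kmol.
Outlet amounts (n = n₀ + ν ξ):
  G: 615.8 − 1(133) = 482.8
  F: 1560 − 1(133) = 1427
  E: 0 + 1(133) = 133
  D: 0 + 1(133) = 133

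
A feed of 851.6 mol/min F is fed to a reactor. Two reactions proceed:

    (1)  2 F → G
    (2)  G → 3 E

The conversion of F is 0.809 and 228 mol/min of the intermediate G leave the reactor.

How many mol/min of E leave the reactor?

Conversion of F: F consumed = 2ξ₁ = 0.809 × 851.6 → ξ₁ = 344.5 mol/min.
G balance: n_G = 0 + 1ξ₁ − 1ξ₂ = 228 → ξ₂ = (1·344.5 − 228)/1 = 116.5 mol/min.
Outlet amounts (n = n₀ + Σ ν·ξ):
  F: 851.6 − 2(344.5) = 162.7
  G: 0 + 1(344.5) − 1(116.5) = 228
  E: 0 + 3(116.5) = 349.4

349 mol/min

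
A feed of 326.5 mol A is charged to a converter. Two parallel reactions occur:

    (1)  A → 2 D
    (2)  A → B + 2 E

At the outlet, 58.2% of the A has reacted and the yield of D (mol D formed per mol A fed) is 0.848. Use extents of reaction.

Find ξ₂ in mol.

ξ₂ = 51.6 mol

Yield of D: 2ξ₁ / 326.5 = 0.848 → ξ₁ = 138.4 mol.
Conversion of A: 1ξ₁ + 1ξ₂ = 0.582 × 326.5 = 190 → ξ₂ = 51.59 mol.
Outlet amounts (n = n₀ + Σ ν·ξ):
  A: 326.5 − 1(138.4) − 1(51.59) = 136.5
  D: 0 + 2(138.4) = 276.9
  B: 0 + 1(51.59) = 51.59
  E: 0 + 2(51.59) = 103.2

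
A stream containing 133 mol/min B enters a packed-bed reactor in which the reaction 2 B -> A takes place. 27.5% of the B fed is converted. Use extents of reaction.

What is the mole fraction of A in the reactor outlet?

0.159

B reacted = 0.275 × 133 = 36.58 mol/min; ν_B = −2, so ξ = 36.58/2 = 18.29 mol/min.
Outlet amounts (n = n₀ + ν ξ):
  B: 133 − 2(18.29) = 96.42
  A: 0 + 1(18.29) = 18.29
Total out = 114.7 mol/min; y_A = 18.29 / 114.7 = 0.1594.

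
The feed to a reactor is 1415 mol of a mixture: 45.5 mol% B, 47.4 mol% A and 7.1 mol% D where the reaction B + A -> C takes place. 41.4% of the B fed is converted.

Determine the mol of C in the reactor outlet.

B reacted = 0.414 × 643.8 = 266.5 mol; ν_B = −1, so ξ = 266.5/1 = 266.5 mol.
Outlet amounts (n = n₀ + ν ξ):
  B: 643.8 − 1(266.5) = 377.3
  A: 670.7 − 1(266.5) = 404.2
  C: 0 + 1(266.5) = 266.5
  D: 100.5 (inert)

267 mol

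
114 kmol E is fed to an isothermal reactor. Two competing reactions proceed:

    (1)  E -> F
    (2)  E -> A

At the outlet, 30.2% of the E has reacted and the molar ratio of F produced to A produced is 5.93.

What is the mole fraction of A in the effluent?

Conversion of E: E consumed = 0.302 × 114 = 34.43 kmol = 1ξ₁ + 1ξ₂.
Selectivity: 1ξ₁ / (1ξ₂) = 5.93 → ξ₁ = 5.93 ξ₂.
Substitute: (1·5.93 + 1) ξ₂ = 34.43 → ξ₂ = 4.968 kmol, ξ₁ = 29.46 kmol.
Outlet amounts (n = n₀ + Σ ν·ξ):
  E: 114 − 1(29.46) − 1(4.968) = 79.57
  F: 0 + 1(29.46) = 29.46
  A: 0 + 1(4.968) = 4.968
Total out = 114 kmol; y_A = 4.968 / 114 = 0.04358.

0.0436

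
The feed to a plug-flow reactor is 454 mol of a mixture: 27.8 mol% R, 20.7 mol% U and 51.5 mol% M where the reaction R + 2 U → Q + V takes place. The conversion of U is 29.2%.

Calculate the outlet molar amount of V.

U reacted = 0.292 × 93.98 = 27.44 mol; ν_U = −2, so ξ = 27.44/2 = 13.72 mol.
Outlet amounts (n = n₀ + ν ξ):
  R: 126.2 − 1(13.72) = 112.5
  U: 93.98 − 2(13.72) = 66.54
  Q: 0 + 1(13.72) = 13.72
  V: 0 + 1(13.72) = 13.72
  M: 233.8 (inert)

13.7 mol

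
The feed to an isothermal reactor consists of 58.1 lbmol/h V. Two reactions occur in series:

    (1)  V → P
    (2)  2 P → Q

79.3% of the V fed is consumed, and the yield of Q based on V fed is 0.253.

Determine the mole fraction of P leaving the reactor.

Conversion of V: V consumed = 1ξ₁ = 0.793 × 58.1 → ξ₁ = 46.07 lbmol/h.
Yield of Q: 1ξ₂ / 58.1 = 0.253 → ξ₂ = 14.7 lbmol/h.
Outlet amounts (n = n₀ + Σ ν·ξ):
  V: 58.1 − 1(46.07) = 12.03
  P: 0 + 1(46.07) − 2(14.7) = 16.67
  Q: 0 + 1(14.7) = 14.7
Total out = 43.4 lbmol/h; y_P = 16.67 / 43.4 = 0.3842.

0.384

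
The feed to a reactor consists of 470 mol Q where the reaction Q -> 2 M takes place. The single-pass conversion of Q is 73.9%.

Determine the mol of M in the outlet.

695 mol

Q reacted = 0.739 × 470 = 347.3 mol; ν_Q = −1, so ξ = 347.3/1 = 347.3 mol.
Outlet amounts (n = n₀ + ν ξ):
  Q: 470 − 1(347.3) = 122.7
  M: 0 + 2(347.3) = 694.7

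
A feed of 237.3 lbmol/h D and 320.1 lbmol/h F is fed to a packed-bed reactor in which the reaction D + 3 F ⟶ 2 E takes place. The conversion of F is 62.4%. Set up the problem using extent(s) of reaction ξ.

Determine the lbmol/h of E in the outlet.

133 lbmol/h

F reacted = 0.624 × 320.1 = 199.7 lbmol/h; ν_F = −3, so ξ = 199.7/3 = 66.58 lbmol/h.
Outlet amounts (n = n₀ + ν ξ):
  D: 237.3 − 1(66.58) = 170.7
  F: 320.1 − 3(66.58) = 120.4
  E: 0 + 2(66.58) = 133.2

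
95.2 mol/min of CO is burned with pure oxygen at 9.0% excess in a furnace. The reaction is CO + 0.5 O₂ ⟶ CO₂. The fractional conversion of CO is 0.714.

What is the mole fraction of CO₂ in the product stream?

Stoichiometric O₂ = 0.5 × 95.2 = 47.6 mol/min; O₂ fed = 47.6 × 1.090 = 51.88 mol/min.
Fuel reacted = 0.714 × 95.2 → ξ = 67.97 mol/min.
Outlet (n = n₀ + ν ξ):
  CO: 95.2 − 1(67.97) = 27.23
  O₂: 51.88 − 0.5(67.97) = 17.9
  CO₂: 0 + 1(67.97) = 67.97
Total out = 113.1 mol/min; y_CO₂ = 67.97 / 113.1 = 0.601.

0.601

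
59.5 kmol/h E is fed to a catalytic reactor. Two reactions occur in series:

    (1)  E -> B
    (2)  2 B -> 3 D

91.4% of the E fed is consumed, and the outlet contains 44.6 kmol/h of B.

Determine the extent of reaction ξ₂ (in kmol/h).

Conversion of E: E consumed = 1ξ₁ = 0.914 × 59.5 → ξ₁ = 54.38 kmol/h.
B balance: n_B = 0 + 1ξ₁ − 2ξ₂ = 44.6 → ξ₂ = (1·54.38 − 44.6)/2 = 4.892 kmol/h.
Outlet amounts (n = n₀ + Σ ν·ξ):
  E: 59.5 − 1(54.38) = 5.117
  B: 0 + 1(54.38) − 2(4.892) = 44.6
  D: 0 + 3(4.892) = 14.67

ξ₂ = 4.89 kmol/h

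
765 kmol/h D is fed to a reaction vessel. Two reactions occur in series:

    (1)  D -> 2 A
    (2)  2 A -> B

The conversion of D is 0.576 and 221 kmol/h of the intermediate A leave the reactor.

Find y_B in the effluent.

Conversion of D: D consumed = 1ξ₁ = 0.576 × 765 → ξ₁ = 440.6 kmol/h.
A balance: n_A = 0 + 2ξ₁ − 2ξ₂ = 221 → ξ₂ = (2·440.6 − 221)/2 = 330.1 kmol/h.
Outlet amounts (n = n₀ + Σ ν·ξ):
  D: 765 − 1(440.6) = 324.4
  A: 0 + 2(440.6) − 2(330.1) = 221
  B: 0 + 1(330.1) = 330.1
Total out = 875.5 kmol/h; y_B = 330.1 / 875.5 = 0.3771.

0.377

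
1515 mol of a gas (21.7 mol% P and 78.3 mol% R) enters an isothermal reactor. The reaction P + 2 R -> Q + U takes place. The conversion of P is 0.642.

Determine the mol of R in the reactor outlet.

P reacted = 0.642 × 328.8 = 211.1 mol; ν_P = −1, so ξ = 211.1/1 = 211.1 mol.
Outlet amounts (n = n₀ + ν ξ):
  P: 328.8 − 1(211.1) = 117.7
  R: 1186 − 2(211.1) = 764.1
  Q: 0 + 1(211.1) = 211.1
  U: 0 + 1(211.1) = 211.1

764 mol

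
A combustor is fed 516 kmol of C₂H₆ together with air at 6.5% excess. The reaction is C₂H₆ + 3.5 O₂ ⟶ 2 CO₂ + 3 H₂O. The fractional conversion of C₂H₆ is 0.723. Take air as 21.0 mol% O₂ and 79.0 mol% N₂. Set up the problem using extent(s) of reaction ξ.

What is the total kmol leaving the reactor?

9860 kmol

Stoichiometric O₂ = 3.5 × 516 = 1806 kmol; O₂ fed = 1806 × 1.065 = 1923 kmol.
N₂ fed = 1923 × 79/21 = 7236 kmol.
Fuel reacted = 0.723 × 516 → ξ = 373.1 kmol.
Outlet (n = n₀ + ν ξ):
  C₂H₆: 516 − 1(373.1) = 142.9
  O₂: 1923 − 3.5(373.1) = 617.7
  N₂: 7236 (inert)
  CO₂: 0 + 2(373.1) = 746.1
  H₂O: 0 + 3(373.1) = 1119
Total out = 142.9 + 617.7 + 7236 + 746.1 + 1119 = 9862 kmol.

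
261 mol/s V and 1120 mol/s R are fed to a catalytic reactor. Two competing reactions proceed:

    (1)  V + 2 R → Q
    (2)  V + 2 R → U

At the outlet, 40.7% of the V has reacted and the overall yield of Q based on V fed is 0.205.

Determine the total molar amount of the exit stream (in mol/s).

Yield of Q: 1ξ₁ / 261 = 0.205 → ξ₁ = 53.5 mol/s.
Conversion of V: 1ξ₁ + 1ξ₂ = 0.407 × 261 = 106.2 → ξ₂ = 52.72 mol/s.
Outlet amounts (n = n₀ + Σ ν·ξ):
  V: 261 − 1(53.5) − 1(52.72) = 154.8
  R: 1120 − 2(53.5) − 2(52.72) = 907.5
  Q: 0 + 1(53.5) = 53.5
  U: 0 + 1(52.72) = 52.72
Total out = 154.8 + 907.5 + 53.5 + 52.72 = 1169 mol/s.

1170 mol/s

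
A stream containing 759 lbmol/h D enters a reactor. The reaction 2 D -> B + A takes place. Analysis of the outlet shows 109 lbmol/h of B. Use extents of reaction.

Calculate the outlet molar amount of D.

541 lbmol/h

For B: n = n₀ + 1ξ → 109 = 0 + 1ξ, giving ξ = 109 lbmol/h.
Outlet amounts (n = n₀ + ν ξ):
  D: 759 − 2(109) = 541
  B: 0 + 1(109) = 109
  A: 0 + 1(109) = 109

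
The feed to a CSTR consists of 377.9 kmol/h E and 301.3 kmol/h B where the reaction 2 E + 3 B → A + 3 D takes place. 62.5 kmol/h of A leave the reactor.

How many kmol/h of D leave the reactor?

For A: n = n₀ + 1ξ → 62.5 = 0 + 1ξ, giving ξ = 62.5 kmol/h.
Outlet amounts (n = n₀ + ν ξ):
  E: 377.9 − 2(62.5) = 252.9
  B: 301.3 − 3(62.5) = 113.8
  A: 0 + 1(62.5) = 62.5
  D: 0 + 3(62.5) = 187.5

188 kmol/h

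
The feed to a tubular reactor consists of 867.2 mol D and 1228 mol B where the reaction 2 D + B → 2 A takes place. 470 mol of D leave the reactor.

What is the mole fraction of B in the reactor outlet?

For D: n = n₀ − 2ξ → 470 = 867.2 − 2ξ, giving ξ = 198.6 mol.
Outlet amounts (n = n₀ + ν ξ):
  D: 867.2 − 2(198.6) = 470
  B: 1228 − 1(198.6) = 1029
  A: 0 + 2(198.6) = 397.2
Total out = 1897 mol; y_B = 1029 / 1897 = 0.5428.

0.543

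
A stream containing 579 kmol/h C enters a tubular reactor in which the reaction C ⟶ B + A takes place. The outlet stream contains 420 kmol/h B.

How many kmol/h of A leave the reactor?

For B: n = n₀ + 1ξ → 420 = 0 + 1ξ, giving ξ = 420 kmol/h.
Outlet amounts (n = n₀ + ν ξ):
  C: 579 − 1(420) = 159
  B: 0 + 1(420) = 420
  A: 0 + 1(420) = 420

420 kmol/h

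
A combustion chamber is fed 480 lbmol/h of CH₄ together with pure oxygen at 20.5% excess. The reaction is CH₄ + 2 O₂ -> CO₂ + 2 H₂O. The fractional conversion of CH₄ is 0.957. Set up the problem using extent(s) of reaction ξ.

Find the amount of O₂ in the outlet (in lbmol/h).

Stoichiometric O₂ = 2 × 480 = 960 lbmol/h; O₂ fed = 960 × 1.205 = 1157 lbmol/h.
Fuel reacted = 0.957 × 480 → ξ = 459.4 lbmol/h.
Outlet (n = n₀ + ν ξ):
  CH₄: 480 − 1(459.4) = 20.64
  O₂: 1157 − 2(459.4) = 238.1
  CO₂: 0 + 1(459.4) = 459.4
  H₂O: 0 + 2(459.4) = 918.7

238 lbmol/h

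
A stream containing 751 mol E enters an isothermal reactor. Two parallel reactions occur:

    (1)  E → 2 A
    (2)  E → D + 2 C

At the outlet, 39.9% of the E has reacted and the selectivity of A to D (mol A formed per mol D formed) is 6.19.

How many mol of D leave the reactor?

Conversion of E: E consumed = 0.399 × 751 = 299.6 mol = 1ξ₁ + 1ξ₂.
Selectivity: 2ξ₁ / (1ξ₂) = 6.19 → ξ₁ = 3.095 ξ₂.
Substitute: (1·3.095 + 1) ξ₂ = 299.6 → ξ₂ = 73.17 mol, ξ₁ = 226.5 mol.
Outlet amounts (n = n₀ + Σ ν·ξ):
  E: 751 − 1(226.5) − 1(73.17) = 451.4
  A: 0 + 2(226.5) = 452.9
  D: 0 + 1(73.17) = 73.17
  C: 0 + 2(73.17) = 146.3

73.2 mol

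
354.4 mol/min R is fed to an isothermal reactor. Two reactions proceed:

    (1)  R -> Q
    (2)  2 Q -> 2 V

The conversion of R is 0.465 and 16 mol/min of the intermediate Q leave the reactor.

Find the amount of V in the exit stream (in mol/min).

Conversion of R: R consumed = 1ξ₁ = 0.465 × 354.4 → ξ₁ = 164.8 mol/min.
Q balance: n_Q = 0 + 1ξ₁ − 2ξ₂ = 16 → ξ₂ = (1·164.8 − 16)/2 = 74.4 mol/min.
Outlet amounts (n = n₀ + Σ ν·ξ):
  R: 354.4 − 1(164.8) = 189.6
  Q: 0 + 1(164.8) − 2(74.4) = 16
  V: 0 + 2(74.4) = 148.8

149 mol/min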